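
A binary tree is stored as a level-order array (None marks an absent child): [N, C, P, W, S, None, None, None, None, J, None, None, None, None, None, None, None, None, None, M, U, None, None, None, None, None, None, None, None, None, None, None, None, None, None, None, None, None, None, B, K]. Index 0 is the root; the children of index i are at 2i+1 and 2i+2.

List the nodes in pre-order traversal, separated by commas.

Pre-order visits the node, then its left subtree, then its right subtree.
Visit N.
At N: go left to C.
  Visit C.
  At C: go left to W.
    W is a leaf — visit W.
  At C: go right to S.
    Visit S.
    At S: go left to J.
      Visit J.
      At J: go left to M.
        Visit M.
        At M: go left to B.
          B is a leaf — visit B.
        At M: go right to K.
          K is a leaf — visit K.
      At J: go right to U.
        U is a leaf — visit U.
    At S: no right child.
At N: go right to P.
  P is a leaf — visit P.

N, C, W, S, J, M, B, K, U, P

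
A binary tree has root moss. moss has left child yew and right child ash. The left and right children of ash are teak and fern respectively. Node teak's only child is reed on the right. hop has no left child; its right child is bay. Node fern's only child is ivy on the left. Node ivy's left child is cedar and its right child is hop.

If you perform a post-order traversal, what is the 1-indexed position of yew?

Post-order visits the left subtree, then the right subtree, then the node.
At moss: go left to yew.
  yew is a leaf — visit yew.
At moss: go right to ash.
  At ash: go left to teak.
    At teak: no left child.
    At teak: go right to reed.
      reed is a leaf — visit reed.
    Visit teak.
  At ash: go right to fern.
    At fern: go left to ivy.
      At ivy: go left to cedar.
        cedar is a leaf — visit cedar.
      At ivy: go right to hop.
        At hop: no left child.
        At hop: go right to bay.
          bay is a leaf — visit bay.
        Visit hop.
      Visit ivy.
    At fern: no right child.
    Visit fern.
  Visit ash.
Visit moss.
Full post-order sequence: yew, reed, teak, cedar, bay, hop, ivy, fern, ash, moss.

1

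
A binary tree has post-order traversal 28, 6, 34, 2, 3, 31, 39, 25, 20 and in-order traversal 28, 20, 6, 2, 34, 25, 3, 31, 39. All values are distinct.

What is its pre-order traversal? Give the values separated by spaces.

20 28 25 2 6 34 39 31 3

The last element of post-order is the root; it splits in-order into left and right subtrees.
Root 20: left subtree has 1 node {28}, right has 7 {6, 2, 34, 25, 3, 31, 39}.
  Root 25: left subtree has 3 nodes {6, 2, 34}, right has 3 {3, 31, 39}.
    Root 2: left subtree has 1 node {6}, right has 1 {34}.
    Root 39: left subtree has 2 nodes {3, 31}, right has 0 { }.
      Root 31: left subtree has 1 node {3}, right has 0 { }.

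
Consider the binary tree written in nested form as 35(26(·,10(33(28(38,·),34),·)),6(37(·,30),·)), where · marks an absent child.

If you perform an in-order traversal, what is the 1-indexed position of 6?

In-order visits the left subtree, then the node, then the right subtree.
At 35: go left to 26.
  At 26: no left child.
  Visit 26.
  At 26: go right to 10.
    At 10: go left to 33.
      At 33: go left to 28.
        At 28: go left to 38.
          38 is a leaf — visit 38.
        Visit 28.
        At 28: no right child.
      Visit 33.
      At 33: go right to 34.
        34 is a leaf — visit 34.
    Visit 10.
    At 10: no right child.
Visit 35.
At 35: go right to 6.
  At 6: go left to 37.
    At 37: no left child.
    Visit 37.
    At 37: go right to 30.
      30 is a leaf — visit 30.
  Visit 6.
  At 6: no right child.
Full in-order sequence: 26, 38, 28, 33, 34, 10, 35, 37, 30, 6.

10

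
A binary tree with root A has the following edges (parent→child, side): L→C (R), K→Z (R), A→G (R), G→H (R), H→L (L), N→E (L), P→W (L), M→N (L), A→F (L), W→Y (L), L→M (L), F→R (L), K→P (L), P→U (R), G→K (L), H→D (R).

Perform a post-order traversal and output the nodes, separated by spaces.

Post-order visits the left subtree, then the right subtree, then the node.
At A: go left to F.
  At F: go left to R.
    R is a leaf — visit R.
  At F: no right child.
  Visit F.
At A: go right to G.
  At G: go left to K.
    At K: go left to P.
      At P: go left to W.
        At W: go left to Y.
          Y is a leaf — visit Y.
        At W: no right child.
        Visit W.
      At P: go right to U.
        U is a leaf — visit U.
      Visit P.
    At K: go right to Z.
      Z is a leaf — visit Z.
    Visit K.
  At G: go right to H.
    At H: go left to L.
      At L: go left to M.
        At M: go left to N.
          At N: go left to E.
            E is a leaf — visit E.
          At N: no right child.
          Visit N.
        At M: no right child.
        Visit M.
      At L: go right to C.
        C is a leaf — visit C.
      Visit L.
    At H: go right to D.
      D is a leaf — visit D.
    Visit H.
  Visit G.
Visit A.

R F Y W U P Z K E N M C L D H G A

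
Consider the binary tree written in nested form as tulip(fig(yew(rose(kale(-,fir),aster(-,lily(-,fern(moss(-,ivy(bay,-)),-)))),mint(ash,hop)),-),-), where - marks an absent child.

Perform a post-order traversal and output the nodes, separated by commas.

fir, kale, bay, ivy, moss, fern, lily, aster, rose, ash, hop, mint, yew, fig, tulip

Post-order visits the left subtree, then the right subtree, then the node.
At tulip: go left to fig.
  At fig: go left to yew.
    At yew: go left to rose.
      At rose: go left to kale.
        At kale: no left child.
        At kale: go right to fir.
          fir is a leaf — visit fir.
        Visit kale.
      At rose: go right to aster.
        At aster: no left child.
        At aster: go right to lily.
          At lily: no left child.
          At lily: go right to fern.
            At fern: go left to moss.
              At moss: no left child.
              At moss: go right to ivy.
                At ivy: go left to bay.
                  bay is a leaf — visit bay.
                At ivy: no right child.
                Visit ivy.
              Visit moss.
            At fern: no right child.
            Visit fern.
          Visit lily.
        Visit aster.
      Visit rose.
    At yew: go right to mint.
      At mint: go left to ash.
        ash is a leaf — visit ash.
      At mint: go right to hop.
        hop is a leaf — visit hop.
      Visit mint.
    Visit yew.
  At fig: no right child.
  Visit fig.
At tulip: no right child.
Visit tulip.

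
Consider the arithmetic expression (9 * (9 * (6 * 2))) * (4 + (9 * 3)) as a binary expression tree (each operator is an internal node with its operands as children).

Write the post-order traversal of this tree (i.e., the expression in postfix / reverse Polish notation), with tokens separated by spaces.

Post-order on an expression tree gives postfix notation: for each operator, emit left operand, right operand, then the operator.

9 9 6 2 * * * 4 9 3 * + *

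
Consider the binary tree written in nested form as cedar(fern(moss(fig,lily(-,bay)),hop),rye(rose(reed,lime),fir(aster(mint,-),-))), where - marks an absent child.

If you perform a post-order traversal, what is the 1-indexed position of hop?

5

Post-order visits the left subtree, then the right subtree, then the node.
At cedar: go left to fern.
  At fern: go left to moss.
    At moss: go left to fig.
      fig is a leaf — visit fig.
    At moss: go right to lily.
      At lily: no left child.
      At lily: go right to bay.
        bay is a leaf — visit bay.
      Visit lily.
    Visit moss.
  At fern: go right to hop.
    hop is a leaf — visit hop.
  Visit fern.
At cedar: go right to rye.
  At rye: go left to rose.
    At rose: go left to reed.
      reed is a leaf — visit reed.
    At rose: go right to lime.
      lime is a leaf — visit lime.
    Visit rose.
  At rye: go right to fir.
    At fir: go left to aster.
      At aster: go left to mint.
        mint is a leaf — visit mint.
      At aster: no right child.
      Visit aster.
    At fir: no right child.
    Visit fir.
  Visit rye.
Visit cedar.
Full post-order sequence: fig, bay, lily, moss, hop, fern, reed, lime, rose, mint, aster, fir, rye, cedar.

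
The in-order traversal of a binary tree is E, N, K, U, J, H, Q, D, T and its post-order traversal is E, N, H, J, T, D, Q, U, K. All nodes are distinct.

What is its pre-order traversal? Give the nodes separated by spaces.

The last element of post-order is the root; it splits in-order into left and right subtrees.
Root K: left subtree has 2 nodes {E, N}, right has 6 {U, J, H, Q, D, T}.
  Root N: left subtree has 1 node {E}, right has 0 { }.
  Root U: left subtree has 0 nodes { }, right has 5 {J, H, Q, D, T}.
    Root Q: left subtree has 2 nodes {J, H}, right has 2 {D, T}.
      Root J: left subtree has 0 nodes { }, right has 1 {H}.
      Root D: left subtree has 0 nodes { }, right has 1 {T}.

K N E U Q J H D T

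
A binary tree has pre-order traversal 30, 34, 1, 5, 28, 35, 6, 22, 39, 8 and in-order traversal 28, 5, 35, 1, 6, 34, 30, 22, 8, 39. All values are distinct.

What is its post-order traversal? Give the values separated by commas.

28, 35, 5, 6, 1, 34, 8, 39, 22, 30

The first element of pre-order is the root; it splits in-order into left and right subtrees.
Root 30: left subtree has 6 nodes {28, 5, 35, 1, 6, 34}, right has 3 {22, 8, 39}.
  Root 34: left subtree has 5 nodes {28, 5, 35, 1, 6}, right has 0 { }.
    Root 1: left subtree has 3 nodes {28, 5, 35}, right has 1 {6}.
      Root 5: left subtree has 1 node {28}, right has 1 {35}.
  Root 22: left subtree has 0 nodes { }, right has 2 {8, 39}.
    Root 39: left subtree has 1 node {8}, right has 0 { }.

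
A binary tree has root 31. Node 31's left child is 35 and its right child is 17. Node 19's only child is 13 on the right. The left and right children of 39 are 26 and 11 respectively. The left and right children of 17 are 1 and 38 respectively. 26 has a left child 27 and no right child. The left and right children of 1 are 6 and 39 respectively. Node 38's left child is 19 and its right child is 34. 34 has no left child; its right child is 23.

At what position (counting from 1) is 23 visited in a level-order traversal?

13

Level-order visits nodes level by level from the root, left to right within each level.
Level 0: 31
Level 1: 35, 17
Level 2: 1, 38
Level 3: 6, 39, 19, 34
Level 4: 26, 11, 13, 23
Level 5: 27
Full level-order sequence: 31, 35, 17, 1, 38, 6, 39, 19, 34, 26, 11, 13, 23, 27.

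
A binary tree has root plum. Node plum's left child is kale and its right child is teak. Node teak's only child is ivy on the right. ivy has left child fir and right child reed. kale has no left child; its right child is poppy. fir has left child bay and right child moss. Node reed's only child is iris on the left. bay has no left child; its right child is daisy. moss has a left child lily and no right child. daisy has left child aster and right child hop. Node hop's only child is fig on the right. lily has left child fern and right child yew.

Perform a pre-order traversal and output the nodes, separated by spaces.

plum kale poppy teak ivy fir bay daisy aster hop fig moss lily fern yew reed iris

Pre-order visits the node, then its left subtree, then its right subtree.
Visit plum.
At plum: go left to kale.
  Visit kale.
  At kale: no left child.
  At kale: go right to poppy.
    poppy is a leaf — visit poppy.
At plum: go right to teak.
  Visit teak.
  At teak: no left child.
  At teak: go right to ivy.
    Visit ivy.
    At ivy: go left to fir.
      Visit fir.
      At fir: go left to bay.
        Visit bay.
        At bay: no left child.
        At bay: go right to daisy.
          Visit daisy.
          At daisy: go left to aster.
            aster is a leaf — visit aster.
          At daisy: go right to hop.
            Visit hop.
            At hop: no left child.
            At hop: go right to fig.
              fig is a leaf — visit fig.
      At fir: go right to moss.
        Visit moss.
        At moss: go left to lily.
          Visit lily.
          At lily: go left to fern.
            fern is a leaf — visit fern.
          At lily: go right to yew.
            yew is a leaf — visit yew.
        At moss: no right child.
    At ivy: go right to reed.
      Visit reed.
      At reed: go left to iris.
        iris is a leaf — visit iris.
      At reed: no right child.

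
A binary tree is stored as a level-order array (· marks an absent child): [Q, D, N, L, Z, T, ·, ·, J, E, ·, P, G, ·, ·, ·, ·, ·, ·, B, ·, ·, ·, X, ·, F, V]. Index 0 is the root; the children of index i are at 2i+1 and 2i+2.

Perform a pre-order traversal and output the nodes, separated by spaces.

Pre-order visits the node, then its left subtree, then its right subtree.
Visit Q.
At Q: go left to D.
  Visit D.
  At D: go left to L.
    Visit L.
    At L: no left child.
    At L: go right to J.
      J is a leaf — visit J.
  At D: go right to Z.
    Visit Z.
    At Z: go left to E.
      Visit E.
      At E: go left to B.
        B is a leaf — visit B.
      At E: no right child.
    At Z: no right child.
At Q: go right to N.
  Visit N.
  At N: go left to T.
    Visit T.
    At T: go left to P.
      Visit P.
      At P: go left to X.
        X is a leaf — visit X.
      At P: no right child.
    At T: go right to G.
      Visit G.
      At G: go left to F.
        F is a leaf — visit F.
      At G: go right to V.
        V is a leaf — visit V.
  At N: no right child.

Q D L J Z E B N T P X G F V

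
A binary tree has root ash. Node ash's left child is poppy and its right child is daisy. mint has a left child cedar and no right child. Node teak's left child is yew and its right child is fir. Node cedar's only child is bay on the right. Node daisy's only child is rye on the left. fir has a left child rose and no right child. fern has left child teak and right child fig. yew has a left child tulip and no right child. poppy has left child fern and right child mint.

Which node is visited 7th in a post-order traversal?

fern

Post-order visits the left subtree, then the right subtree, then the node.
At ash: go left to poppy.
  At poppy: go left to fern.
    At fern: go left to teak.
      At teak: go left to yew.
        At yew: go left to tulip.
          tulip is a leaf — visit tulip.
        At yew: no right child.
        Visit yew.
      At teak: go right to fir.
        At fir: go left to rose.
          rose is a leaf — visit rose.
        At fir: no right child.
        Visit fir.
      Visit teak.
    At fern: go right to fig.
      fig is a leaf — visit fig.
    Visit fern.
  At poppy: go right to mint.
    At mint: go left to cedar.
      At cedar: no left child.
      At cedar: go right to bay.
        bay is a leaf — visit bay.
      Visit cedar.
    At mint: no right child.
    Visit mint.
  Visit poppy.
At ash: go right to daisy.
  At daisy: go left to rye.
    rye is a leaf — visit rye.
  At daisy: no right child.
  Visit daisy.
Visit ash.
Full post-order sequence: tulip, yew, rose, fir, teak, fig, fern, bay, cedar, mint, poppy, rye, daisy, ash.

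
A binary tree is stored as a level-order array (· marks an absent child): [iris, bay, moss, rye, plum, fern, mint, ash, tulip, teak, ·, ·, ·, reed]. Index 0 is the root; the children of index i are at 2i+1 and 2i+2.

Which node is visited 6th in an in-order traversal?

plum

In-order visits the left subtree, then the node, then the right subtree.
At iris: go left to bay.
  At bay: go left to rye.
    At rye: go left to ash.
      ash is a leaf — visit ash.
    Visit rye.
    At rye: go right to tulip.
      tulip is a leaf — visit tulip.
  Visit bay.
  At bay: go right to plum.
    At plum: go left to teak.
      teak is a leaf — visit teak.
    Visit plum.
    At plum: no right child.
Visit iris.
At iris: go right to moss.
  At moss: go left to fern.
    fern is a leaf — visit fern.
  Visit moss.
  At moss: go right to mint.
    At mint: go left to reed.
      reed is a leaf — visit reed.
    Visit mint.
    At mint: no right child.
Full in-order sequence: ash, rye, tulip, bay, teak, plum, iris, fern, moss, reed, mint.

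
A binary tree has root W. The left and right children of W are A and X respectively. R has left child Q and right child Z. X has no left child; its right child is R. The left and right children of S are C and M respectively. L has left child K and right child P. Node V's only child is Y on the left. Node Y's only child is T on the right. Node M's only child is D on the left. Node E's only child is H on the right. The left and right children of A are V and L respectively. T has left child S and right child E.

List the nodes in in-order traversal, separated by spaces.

In-order visits the left subtree, then the node, then the right subtree.
At W: go left to A.
  At A: go left to V.
    At V: go left to Y.
      At Y: no left child.
      Visit Y.
      At Y: go right to T.
        At T: go left to S.
          At S: go left to C.
            C is a leaf — visit C.
          Visit S.
          At S: go right to M.
            At M: go left to D.
              D is a leaf — visit D.
            Visit M.
            At M: no right child.
        Visit T.
        At T: go right to E.
          At E: no left child.
          Visit E.
          At E: go right to H.
            H is a leaf — visit H.
    Visit V.
    At V: no right child.
  Visit A.
  At A: go right to L.
    At L: go left to K.
      K is a leaf — visit K.
    Visit L.
    At L: go right to P.
      P is a leaf — visit P.
Visit W.
At W: go right to X.
  At X: no left child.
  Visit X.
  At X: go right to R.
    At R: go left to Q.
      Q is a leaf — visit Q.
    Visit R.
    At R: go right to Z.
      Z is a leaf — visit Z.

Y C S D M T E H V A K L P W X Q R Z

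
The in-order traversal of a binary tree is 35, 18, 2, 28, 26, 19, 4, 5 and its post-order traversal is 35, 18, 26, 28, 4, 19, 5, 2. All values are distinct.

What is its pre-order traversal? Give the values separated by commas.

The last element of post-order is the root; it splits in-order into left and right subtrees.
Root 2: left subtree has 2 nodes {35, 18}, right has 5 {28, 26, 19, 4, 5}.
  Root 18: left subtree has 1 node {35}, right has 0 { }.
  Root 5: left subtree has 4 nodes {28, 26, 19, 4}, right has 0 { }.
    Root 19: left subtree has 2 nodes {28, 26}, right has 1 {4}.
      Root 28: left subtree has 0 nodes { }, right has 1 {26}.

2, 18, 35, 5, 19, 28, 26, 4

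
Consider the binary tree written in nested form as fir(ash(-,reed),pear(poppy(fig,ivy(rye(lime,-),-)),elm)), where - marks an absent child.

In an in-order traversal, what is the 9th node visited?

pear

In-order visits the left subtree, then the node, then the right subtree.
At fir: go left to ash.
  At ash: no left child.
  Visit ash.
  At ash: go right to reed.
    reed is a leaf — visit reed.
Visit fir.
At fir: go right to pear.
  At pear: go left to poppy.
    At poppy: go left to fig.
      fig is a leaf — visit fig.
    Visit poppy.
    At poppy: go right to ivy.
      At ivy: go left to rye.
        At rye: go left to lime.
          lime is a leaf — visit lime.
        Visit rye.
        At rye: no right child.
      Visit ivy.
      At ivy: no right child.
  Visit pear.
  At pear: go right to elm.
    elm is a leaf — visit elm.
Full in-order sequence: ash, reed, fir, fig, poppy, lime, rye, ivy, pear, elm.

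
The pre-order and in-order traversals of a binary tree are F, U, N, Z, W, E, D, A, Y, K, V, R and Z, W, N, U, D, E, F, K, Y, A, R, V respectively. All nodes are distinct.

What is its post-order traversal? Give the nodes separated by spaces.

W Z N D E U K Y R V A F

The first element of pre-order is the root; it splits in-order into left and right subtrees.
Root F: left subtree has 6 nodes {Z, W, N, U, D, E}, right has 5 {K, Y, A, R, V}.
  Root U: left subtree has 3 nodes {Z, W, N}, right has 2 {D, E}.
    Root N: left subtree has 2 nodes {Z, W}, right has 0 { }.
      Root Z: left subtree has 0 nodes { }, right has 1 {W}.
    Root E: left subtree has 1 node {D}, right has 0 { }.
  Root A: left subtree has 2 nodes {K, Y}, right has 2 {R, V}.
    Root Y: left subtree has 1 node {K}, right has 0 { }.
    Root V: left subtree has 1 node {R}, right has 0 { }.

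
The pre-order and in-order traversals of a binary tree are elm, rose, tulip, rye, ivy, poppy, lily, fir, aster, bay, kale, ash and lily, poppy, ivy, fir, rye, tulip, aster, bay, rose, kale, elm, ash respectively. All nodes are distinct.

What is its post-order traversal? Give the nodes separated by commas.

The first element of pre-order is the root; it splits in-order into left and right subtrees.
Root elm: left subtree has 10 nodes {lily, poppy, ivy, fir, rye, tulip, aster, bay, rose, kale}, right has 1 {ash}.
  Root rose: left subtree has 8 nodes {lily, poppy, ivy, fir, rye, tulip, aster, bay}, right has 1 {kale}.
    Root tulip: left subtree has 5 nodes {lily, poppy, ivy, fir, rye}, right has 2 {aster, bay}.
      Root rye: left subtree has 4 nodes {lily, poppy, ivy, fir}, right has 0 { }.
        Root ivy: left subtree has 2 nodes {lily, poppy}, right has 1 {fir}.
          Root poppy: left subtree has 1 node {lily}, right has 0 { }.
      Root aster: left subtree has 0 nodes { }, right has 1 {bay}.

lily, poppy, fir, ivy, rye, bay, aster, tulip, kale, rose, ash, elm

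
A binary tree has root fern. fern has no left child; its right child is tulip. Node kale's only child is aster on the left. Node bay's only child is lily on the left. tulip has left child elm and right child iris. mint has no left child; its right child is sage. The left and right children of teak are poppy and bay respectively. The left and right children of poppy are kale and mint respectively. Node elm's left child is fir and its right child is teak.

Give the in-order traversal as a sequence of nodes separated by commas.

In-order visits the left subtree, then the node, then the right subtree.
At fern: no left child.
Visit fern.
At fern: go right to tulip.
  At tulip: go left to elm.
    At elm: go left to fir.
      fir is a leaf — visit fir.
    Visit elm.
    At elm: go right to teak.
      At teak: go left to poppy.
        At poppy: go left to kale.
          At kale: go left to aster.
            aster is a leaf — visit aster.
          Visit kale.
          At kale: no right child.
        Visit poppy.
        At poppy: go right to mint.
          At mint: no left child.
          Visit mint.
          At mint: go right to sage.
            sage is a leaf — visit sage.
      Visit teak.
      At teak: go right to bay.
        At bay: go left to lily.
          lily is a leaf — visit lily.
        Visit bay.
        At bay: no right child.
  Visit tulip.
  At tulip: go right to iris.
    iris is a leaf — visit iris.

fern, fir, elm, aster, kale, poppy, mint, sage, teak, lily, bay, tulip, iris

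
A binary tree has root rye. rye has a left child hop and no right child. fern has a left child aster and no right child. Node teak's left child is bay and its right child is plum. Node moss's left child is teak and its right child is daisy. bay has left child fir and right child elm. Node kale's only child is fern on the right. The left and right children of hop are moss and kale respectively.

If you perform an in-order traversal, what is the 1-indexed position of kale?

9

In-order visits the left subtree, then the node, then the right subtree.
At rye: go left to hop.
  At hop: go left to moss.
    At moss: go left to teak.
      At teak: go left to bay.
        At bay: go left to fir.
          fir is a leaf — visit fir.
        Visit bay.
        At bay: go right to elm.
          elm is a leaf — visit elm.
      Visit teak.
      At teak: go right to plum.
        plum is a leaf — visit plum.
    Visit moss.
    At moss: go right to daisy.
      daisy is a leaf — visit daisy.
  Visit hop.
  At hop: go right to kale.
    At kale: no left child.
    Visit kale.
    At kale: go right to fern.
      At fern: go left to aster.
        aster is a leaf — visit aster.
      Visit fern.
      At fern: no right child.
Visit rye.
At rye: no right child.
Full in-order sequence: fir, bay, elm, teak, plum, moss, daisy, hop, kale, aster, fern, rye.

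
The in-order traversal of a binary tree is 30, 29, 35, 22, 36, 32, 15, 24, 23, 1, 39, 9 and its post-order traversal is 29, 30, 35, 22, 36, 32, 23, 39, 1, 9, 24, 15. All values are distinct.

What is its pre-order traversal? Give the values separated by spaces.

The last element of post-order is the root; it splits in-order into left and right subtrees.
Root 15: left subtree has 6 nodes {30, 29, 35, 22, 36, 32}, right has 5 {24, 23, 1, 39, 9}.
  Root 32: left subtree has 5 nodes {30, 29, 35, 22, 36}, right has 0 { }.
    Root 36: left subtree has 4 nodes {30, 29, 35, 22}, right has 0 { }.
      Root 22: left subtree has 3 nodes {30, 29, 35}, right has 0 { }.
        Root 35: left subtree has 2 nodes {30, 29}, right has 0 { }.
          Root 30: left subtree has 0 nodes { }, right has 1 {29}.
  Root 24: left subtree has 0 nodes { }, right has 4 {23, 1, 39, 9}.
    Root 9: left subtree has 3 nodes {23, 1, 39}, right has 0 { }.
      Root 1: left subtree has 1 node {23}, right has 1 {39}.

15 32 36 22 35 30 29 24 9 1 23 39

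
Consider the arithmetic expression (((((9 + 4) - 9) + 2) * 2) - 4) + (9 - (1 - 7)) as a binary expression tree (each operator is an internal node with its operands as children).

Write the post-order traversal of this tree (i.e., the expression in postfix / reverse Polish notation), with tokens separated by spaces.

Post-order on an expression tree gives postfix notation: for each operator, emit left operand, right operand, then the operator.

9 4 + 9 - 2 + 2 * 4 - 9 1 7 - - +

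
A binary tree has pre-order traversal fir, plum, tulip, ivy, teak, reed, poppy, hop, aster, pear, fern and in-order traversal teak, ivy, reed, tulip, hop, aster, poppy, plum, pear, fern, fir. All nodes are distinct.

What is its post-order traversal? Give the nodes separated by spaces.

The first element of pre-order is the root; it splits in-order into left and right subtrees.
Root fir: left subtree has 10 nodes {teak, ivy, reed, tulip, hop, aster, poppy, plum, pear, fern}, right has 0 { }.
  Root plum: left subtree has 7 nodes {teak, ivy, reed, tulip, hop, aster, poppy}, right has 2 {pear, fern}.
    Root tulip: left subtree has 3 nodes {teak, ivy, reed}, right has 3 {hop, aster, poppy}.
      Root ivy: left subtree has 1 node {teak}, right has 1 {reed}.
      Root poppy: left subtree has 2 nodes {hop, aster}, right has 0 { }.
        Root hop: left subtree has 0 nodes { }, right has 1 {aster}.
    Root pear: left subtree has 0 nodes { }, right has 1 {fern}.

teak reed ivy aster hop poppy tulip fern pear plum fir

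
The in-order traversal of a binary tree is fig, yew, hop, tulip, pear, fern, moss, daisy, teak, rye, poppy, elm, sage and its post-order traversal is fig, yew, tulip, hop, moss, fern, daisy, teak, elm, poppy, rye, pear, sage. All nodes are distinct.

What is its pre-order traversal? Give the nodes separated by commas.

The last element of post-order is the root; it splits in-order into left and right subtrees.
Root sage: left subtree has 12 nodes {fig, yew, hop, tulip, pear, fern, moss, daisy, teak, rye, poppy, elm}, right has 0 { }.
  Root pear: left subtree has 4 nodes {fig, yew, hop, tulip}, right has 7 {fern, moss, daisy, teak, rye, poppy, elm}.
    Root hop: left subtree has 2 nodes {fig, yew}, right has 1 {tulip}.
      Root yew: left subtree has 1 node {fig}, right has 0 { }.
    Root rye: left subtree has 4 nodes {fern, moss, daisy, teak}, right has 2 {poppy, elm}.
      Root teak: left subtree has 3 nodes {fern, moss, daisy}, right has 0 { }.
        Root daisy: left subtree has 2 nodes {fern, moss}, right has 0 { }.
          Root fern: left subtree has 0 nodes { }, right has 1 {moss}.
      Root poppy: left subtree has 0 nodes { }, right has 1 {elm}.

sage, pear, hop, yew, fig, tulip, rye, teak, daisy, fern, moss, poppy, elm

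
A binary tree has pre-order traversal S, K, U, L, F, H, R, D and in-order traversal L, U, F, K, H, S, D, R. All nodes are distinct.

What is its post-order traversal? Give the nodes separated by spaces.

The first element of pre-order is the root; it splits in-order into left and right subtrees.
Root S: left subtree has 5 nodes {L, U, F, K, H}, right has 2 {D, R}.
  Root K: left subtree has 3 nodes {L, U, F}, right has 1 {H}.
    Root U: left subtree has 1 node {L}, right has 1 {F}.
  Root R: left subtree has 1 node {D}, right has 0 { }.

L F U H K D R S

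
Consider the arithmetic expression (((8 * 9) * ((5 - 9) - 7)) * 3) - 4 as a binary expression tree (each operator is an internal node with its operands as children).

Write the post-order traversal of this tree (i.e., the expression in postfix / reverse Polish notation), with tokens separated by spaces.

8 9 * 5 9 - 7 - * 3 * 4 -

Post-order on an expression tree gives postfix notation: for each operator, emit left operand, right operand, then the operator.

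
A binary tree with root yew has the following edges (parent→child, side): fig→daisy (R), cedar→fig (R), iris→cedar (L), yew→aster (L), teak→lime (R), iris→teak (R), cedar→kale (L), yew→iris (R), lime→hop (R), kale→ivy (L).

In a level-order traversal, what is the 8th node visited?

Level-order visits nodes level by level from the root, left to right within each level.
Level 0: yew
Level 1: aster, iris
Level 2: cedar, teak
Level 3: kale, fig, lime
Level 4: ivy, daisy, hop
Full level-order sequence: yew, aster, iris, cedar, teak, kale, fig, lime, ivy, daisy, hop.

lime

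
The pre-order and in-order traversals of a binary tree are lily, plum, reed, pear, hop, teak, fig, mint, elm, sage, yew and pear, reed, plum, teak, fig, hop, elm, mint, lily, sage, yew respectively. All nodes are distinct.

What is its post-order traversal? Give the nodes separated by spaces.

The first element of pre-order is the root; it splits in-order into left and right subtrees.
Root lily: left subtree has 8 nodes {pear, reed, plum, teak, fig, hop, elm, mint}, right has 2 {sage, yew}.
  Root plum: left subtree has 2 nodes {pear, reed}, right has 5 {teak, fig, hop, elm, mint}.
    Root reed: left subtree has 1 node {pear}, right has 0 { }.
    Root hop: left subtree has 2 nodes {teak, fig}, right has 2 {elm, mint}.
      Root teak: left subtree has 0 nodes { }, right has 1 {fig}.
      Root mint: left subtree has 1 node {elm}, right has 0 { }.
  Root sage: left subtree has 0 nodes { }, right has 1 {yew}.

pear reed fig teak elm mint hop plum yew sage lily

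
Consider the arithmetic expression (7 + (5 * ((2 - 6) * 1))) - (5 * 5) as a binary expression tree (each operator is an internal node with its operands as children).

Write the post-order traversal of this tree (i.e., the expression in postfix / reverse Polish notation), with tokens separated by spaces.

7 5 2 6 - 1 * * + 5 5 * -

Post-order on an expression tree gives postfix notation: for each operator, emit left operand, right operand, then the operator.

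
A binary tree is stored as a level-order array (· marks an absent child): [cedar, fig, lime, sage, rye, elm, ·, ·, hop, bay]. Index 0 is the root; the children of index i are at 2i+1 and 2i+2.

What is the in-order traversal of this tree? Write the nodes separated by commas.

sage, hop, fig, bay, rye, cedar, elm, lime

In-order visits the left subtree, then the node, then the right subtree.
At cedar: go left to fig.
  At fig: go left to sage.
    At sage: no left child.
    Visit sage.
    At sage: go right to hop.
      hop is a leaf — visit hop.
  Visit fig.
  At fig: go right to rye.
    At rye: go left to bay.
      bay is a leaf — visit bay.
    Visit rye.
    At rye: no right child.
Visit cedar.
At cedar: go right to lime.
  At lime: go left to elm.
    elm is a leaf — visit elm.
  Visit lime.
  At lime: no right child.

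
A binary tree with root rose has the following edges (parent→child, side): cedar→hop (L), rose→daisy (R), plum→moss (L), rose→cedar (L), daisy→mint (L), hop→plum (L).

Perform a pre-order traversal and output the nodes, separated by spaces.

rose cedar hop plum moss daisy mint

Pre-order visits the node, then its left subtree, then its right subtree.
Visit rose.
At rose: go left to cedar.
  Visit cedar.
  At cedar: go left to hop.
    Visit hop.
    At hop: go left to plum.
      Visit plum.
      At plum: go left to moss.
        moss is a leaf — visit moss.
      At plum: no right child.
    At hop: no right child.
  At cedar: no right child.
At rose: go right to daisy.
  Visit daisy.
  At daisy: go left to mint.
    mint is a leaf — visit mint.
  At daisy: no right child.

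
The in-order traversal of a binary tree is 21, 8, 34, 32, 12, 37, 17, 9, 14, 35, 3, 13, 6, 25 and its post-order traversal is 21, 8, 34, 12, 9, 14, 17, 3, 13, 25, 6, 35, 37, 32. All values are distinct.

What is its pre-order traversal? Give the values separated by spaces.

The last element of post-order is the root; it splits in-order into left and right subtrees.
Root 32: left subtree has 3 nodes {21, 8, 34}, right has 10 {12, 37, 17, 9, 14, 35, 3, 13, 6, 25}.
  Root 34: left subtree has 2 nodes {21, 8}, right has 0 { }.
    Root 8: left subtree has 1 node {21}, right has 0 { }.
  Root 37: left subtree has 1 node {12}, right has 8 {17, 9, 14, 35, 3, 13, 6, 25}.
    Root 35: left subtree has 3 nodes {17, 9, 14}, right has 4 {3, 13, 6, 25}.
      Root 17: left subtree has 0 nodes { }, right has 2 {9, 14}.
        Root 14: left subtree has 1 node {9}, right has 0 { }.
      Root 6: left subtree has 2 nodes {3, 13}, right has 1 {25}.
        Root 13: left subtree has 1 node {3}, right has 0 { }.

32 34 8 21 37 12 35 17 14 9 6 13 3 25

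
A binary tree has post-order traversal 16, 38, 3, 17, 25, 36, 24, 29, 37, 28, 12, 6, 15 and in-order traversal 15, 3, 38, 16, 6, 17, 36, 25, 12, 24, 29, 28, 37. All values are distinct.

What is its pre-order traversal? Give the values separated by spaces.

The last element of post-order is the root; it splits in-order into left and right subtrees.
Root 15: left subtree has 0 nodes { }, right has 12 {3, 38, 16, 6, 17, 36, 25, 12, 24, 29, 28, 37}.
  Root 6: left subtree has 3 nodes {3, 38, 16}, right has 8 {17, 36, 25, 12, 24, 29, 28, 37}.
    Root 3: left subtree has 0 nodes { }, right has 2 {38, 16}.
      Root 38: left subtree has 0 nodes { }, right has 1 {16}.
    Root 12: left subtree has 3 nodes {17, 36, 25}, right has 4 {24, 29, 28, 37}.
      Root 36: left subtree has 1 node {17}, right has 1 {25}.
      Root 28: left subtree has 2 nodes {24, 29}, right has 1 {37}.
        Root 29: left subtree has 1 node {24}, right has 0 { }.

15 6 3 38 16 12 36 17 25 28 29 24 37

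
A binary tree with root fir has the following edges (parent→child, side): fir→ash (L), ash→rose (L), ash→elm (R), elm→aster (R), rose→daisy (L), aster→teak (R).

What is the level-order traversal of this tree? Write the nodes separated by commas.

fir, ash, rose, elm, daisy, aster, teak

Level-order visits nodes level by level from the root, left to right within each level.
Level 0: fir
Level 1: ash
Level 2: rose, elm
Level 3: daisy, aster
Level 4: teak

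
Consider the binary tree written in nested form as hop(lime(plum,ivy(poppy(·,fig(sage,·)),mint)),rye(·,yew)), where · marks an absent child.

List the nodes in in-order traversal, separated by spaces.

In-order visits the left subtree, then the node, then the right subtree.
At hop: go left to lime.
  At lime: go left to plum.
    plum is a leaf — visit plum.
  Visit lime.
  At lime: go right to ivy.
    At ivy: go left to poppy.
      At poppy: no left child.
      Visit poppy.
      At poppy: go right to fig.
        At fig: go left to sage.
          sage is a leaf — visit sage.
        Visit fig.
        At fig: no right child.
    Visit ivy.
    At ivy: go right to mint.
      mint is a leaf — visit mint.
Visit hop.
At hop: go right to rye.
  At rye: no left child.
  Visit rye.
  At rye: go right to yew.
    yew is a leaf — visit yew.

plum lime poppy sage fig ivy mint hop rye yew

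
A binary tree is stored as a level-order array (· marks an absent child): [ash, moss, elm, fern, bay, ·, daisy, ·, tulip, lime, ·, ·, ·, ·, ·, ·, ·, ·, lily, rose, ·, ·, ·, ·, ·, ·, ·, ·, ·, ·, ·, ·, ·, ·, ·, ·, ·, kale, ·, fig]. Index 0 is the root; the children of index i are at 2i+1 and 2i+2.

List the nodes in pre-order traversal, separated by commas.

ash, moss, fern, tulip, lily, kale, bay, lime, rose, fig, elm, daisy

Pre-order visits the node, then its left subtree, then its right subtree.
Visit ash.
At ash: go left to moss.
  Visit moss.
  At moss: go left to fern.
    Visit fern.
    At fern: no left child.
    At fern: go right to tulip.
      Visit tulip.
      At tulip: no left child.
      At tulip: go right to lily.
        Visit lily.
        At lily: go left to kale.
          kale is a leaf — visit kale.
        At lily: no right child.
  At moss: go right to bay.
    Visit bay.
    At bay: go left to lime.
      Visit lime.
      At lime: go left to rose.
        Visit rose.
        At rose: go left to fig.
          fig is a leaf — visit fig.
        At rose: no right child.
      At lime: no right child.
    At bay: no right child.
At ash: go right to elm.
  Visit elm.
  At elm: no left child.
  At elm: go right to daisy.
    daisy is a leaf — visit daisy.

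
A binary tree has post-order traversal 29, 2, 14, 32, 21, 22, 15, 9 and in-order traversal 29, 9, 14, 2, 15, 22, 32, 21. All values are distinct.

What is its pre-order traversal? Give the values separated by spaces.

9 29 15 14 2 22 21 32

The last element of post-order is the root; it splits in-order into left and right subtrees.
Root 9: left subtree has 1 node {29}, right has 6 {14, 2, 15, 22, 32, 21}.
  Root 15: left subtree has 2 nodes {14, 2}, right has 3 {22, 32, 21}.
    Root 14: left subtree has 0 nodes { }, right has 1 {2}.
    Root 22: left subtree has 0 nodes { }, right has 2 {32, 21}.
      Root 21: left subtree has 1 node {32}, right has 0 { }.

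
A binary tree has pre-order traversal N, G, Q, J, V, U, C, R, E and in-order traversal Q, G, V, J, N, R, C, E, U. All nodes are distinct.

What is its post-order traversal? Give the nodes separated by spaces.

The first element of pre-order is the root; it splits in-order into left and right subtrees.
Root N: left subtree has 4 nodes {Q, G, V, J}, right has 4 {R, C, E, U}.
  Root G: left subtree has 1 node {Q}, right has 2 {V, J}.
    Root J: left subtree has 1 node {V}, right has 0 { }.
  Root U: left subtree has 3 nodes {R, C, E}, right has 0 { }.
    Root C: left subtree has 1 node {R}, right has 1 {E}.

Q V J G R E C U N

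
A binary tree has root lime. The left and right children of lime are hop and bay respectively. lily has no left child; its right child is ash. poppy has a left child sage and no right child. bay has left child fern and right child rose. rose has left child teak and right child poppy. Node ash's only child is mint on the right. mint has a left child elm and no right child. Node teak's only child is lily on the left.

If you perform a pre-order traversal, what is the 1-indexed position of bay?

3

Pre-order visits the node, then its left subtree, then its right subtree.
Visit lime.
At lime: go left to hop.
  hop is a leaf — visit hop.
At lime: go right to bay.
  Visit bay.
  At bay: go left to fern.
    fern is a leaf — visit fern.
  At bay: go right to rose.
    Visit rose.
    At rose: go left to teak.
      Visit teak.
      At teak: go left to lily.
        Visit lily.
        At lily: no left child.
        At lily: go right to ash.
          Visit ash.
          At ash: no left child.
          At ash: go right to mint.
            Visit mint.
            At mint: go left to elm.
              elm is a leaf — visit elm.
            At mint: no right child.
      At teak: no right child.
    At rose: go right to poppy.
      Visit poppy.
      At poppy: go left to sage.
        sage is a leaf — visit sage.
      At poppy: no right child.
Full pre-order sequence: lime, hop, bay, fern, rose, teak, lily, ash, mint, elm, poppy, sage.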